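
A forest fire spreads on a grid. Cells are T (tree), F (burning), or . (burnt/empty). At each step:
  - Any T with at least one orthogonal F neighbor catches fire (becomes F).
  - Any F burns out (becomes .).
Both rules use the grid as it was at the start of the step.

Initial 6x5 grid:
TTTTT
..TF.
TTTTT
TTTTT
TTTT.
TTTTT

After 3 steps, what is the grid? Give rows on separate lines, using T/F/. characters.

Step 1: 3 trees catch fire, 1 burn out
  TTTFT
  ..F..
  TTTFT
  TTTTT
  TTTT.
  TTTTT
Step 2: 5 trees catch fire, 3 burn out
  TTF.F
  .....
  TTF.F
  TTTFT
  TTTT.
  TTTTT
Step 3: 5 trees catch fire, 5 burn out
  TF...
  .....
  TF...
  TTF.F
  TTTF.
  TTTTT

TF...
.....
TF...
TTF.F
TTTF.
TTTTT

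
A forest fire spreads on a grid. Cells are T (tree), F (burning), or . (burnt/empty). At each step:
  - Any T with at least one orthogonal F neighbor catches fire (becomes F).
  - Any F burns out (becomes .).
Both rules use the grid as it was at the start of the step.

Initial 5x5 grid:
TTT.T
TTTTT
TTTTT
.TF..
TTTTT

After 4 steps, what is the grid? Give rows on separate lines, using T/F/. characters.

Step 1: 3 trees catch fire, 1 burn out
  TTT.T
  TTTTT
  TTFTT
  .F...
  TTFTT
Step 2: 5 trees catch fire, 3 burn out
  TTT.T
  TTFTT
  TF.FT
  .....
  TF.FT
Step 3: 7 trees catch fire, 5 burn out
  TTF.T
  TF.FT
  F...F
  .....
  F...F
Step 4: 3 trees catch fire, 7 burn out
  TF..T
  F...F
  .....
  .....
  .....

TF..T
F...F
.....
.....
.....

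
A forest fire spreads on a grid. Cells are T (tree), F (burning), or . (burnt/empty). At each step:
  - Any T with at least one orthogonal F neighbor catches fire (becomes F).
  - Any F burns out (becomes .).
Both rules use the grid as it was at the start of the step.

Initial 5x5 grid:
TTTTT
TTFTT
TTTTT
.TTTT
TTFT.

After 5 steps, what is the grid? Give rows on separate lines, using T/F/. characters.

Step 1: 7 trees catch fire, 2 burn out
  TTFTT
  TF.FT
  TTFTT
  .TFTT
  TF.F.
Step 2: 9 trees catch fire, 7 burn out
  TF.FT
  F...F
  TF.FT
  .F.FT
  F....
Step 3: 5 trees catch fire, 9 burn out
  F...F
  .....
  F...F
  ....F
  .....
Step 4: 0 trees catch fire, 5 burn out
  .....
  .....
  .....
  .....
  .....
Step 5: 0 trees catch fire, 0 burn out
  .....
  .....
  .....
  .....
  .....

.....
.....
.....
.....
.....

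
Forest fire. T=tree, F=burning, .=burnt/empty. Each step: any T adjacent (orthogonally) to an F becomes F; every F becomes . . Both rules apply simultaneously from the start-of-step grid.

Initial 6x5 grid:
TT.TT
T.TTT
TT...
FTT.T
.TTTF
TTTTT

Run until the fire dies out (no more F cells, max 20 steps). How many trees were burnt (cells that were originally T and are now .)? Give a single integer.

Answer: 16

Derivation:
Step 1: +5 fires, +2 burnt (F count now 5)
Step 2: +6 fires, +5 burnt (F count now 6)
Step 3: +3 fires, +6 burnt (F count now 3)
Step 4: +2 fires, +3 burnt (F count now 2)
Step 5: +0 fires, +2 burnt (F count now 0)
Fire out after step 5
Initially T: 21, now '.': 25
Total burnt (originally-T cells now '.'): 16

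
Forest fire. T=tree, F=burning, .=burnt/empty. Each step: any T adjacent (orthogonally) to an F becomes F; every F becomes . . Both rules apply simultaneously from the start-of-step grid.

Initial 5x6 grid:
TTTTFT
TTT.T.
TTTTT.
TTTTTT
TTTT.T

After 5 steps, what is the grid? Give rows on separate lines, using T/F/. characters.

Step 1: 3 trees catch fire, 1 burn out
  TTTF.F
  TTT.F.
  TTTTT.
  TTTTTT
  TTTT.T
Step 2: 2 trees catch fire, 3 burn out
  TTF...
  TTT...
  TTTTF.
  TTTTTT
  TTTT.T
Step 3: 4 trees catch fire, 2 burn out
  TF....
  TTF...
  TTTF..
  TTTTFT
  TTTT.T
Step 4: 5 trees catch fire, 4 burn out
  F.....
  TF....
  TTF...
  TTTF.F
  TTTT.T
Step 5: 5 trees catch fire, 5 burn out
  ......
  F.....
  TF....
  TTF...
  TTTF.F

......
F.....
TF....
TTF...
TTTF.F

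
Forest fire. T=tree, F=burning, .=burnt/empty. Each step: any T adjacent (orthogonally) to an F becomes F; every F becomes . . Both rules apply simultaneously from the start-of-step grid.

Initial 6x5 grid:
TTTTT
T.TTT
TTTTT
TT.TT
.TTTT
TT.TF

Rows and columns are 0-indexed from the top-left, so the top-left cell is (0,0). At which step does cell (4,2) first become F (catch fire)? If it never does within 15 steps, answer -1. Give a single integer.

Step 1: cell (4,2)='T' (+2 fires, +1 burnt)
Step 2: cell (4,2)='T' (+2 fires, +2 burnt)
Step 3: cell (4,2)='F' (+3 fires, +2 burnt)
  -> target ignites at step 3
Step 4: cell (4,2)='.' (+3 fires, +3 burnt)
Step 5: cell (4,2)='.' (+5 fires, +3 burnt)
Step 6: cell (4,2)='.' (+5 fires, +5 burnt)
Step 7: cell (4,2)='.' (+2 fires, +5 burnt)
Step 8: cell (4,2)='.' (+2 fires, +2 burnt)
Step 9: cell (4,2)='.' (+1 fires, +2 burnt)
Step 10: cell (4,2)='.' (+0 fires, +1 burnt)
  fire out at step 10

3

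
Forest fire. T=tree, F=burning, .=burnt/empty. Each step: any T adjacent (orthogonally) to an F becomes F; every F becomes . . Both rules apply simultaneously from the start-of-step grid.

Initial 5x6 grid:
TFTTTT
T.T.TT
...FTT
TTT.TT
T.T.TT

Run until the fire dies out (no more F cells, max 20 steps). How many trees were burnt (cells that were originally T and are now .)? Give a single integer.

Answer: 15

Derivation:
Step 1: +3 fires, +2 burnt (F count now 3)
Step 2: +6 fires, +3 burnt (F count now 6)
Step 3: +4 fires, +6 burnt (F count now 4)
Step 4: +2 fires, +4 burnt (F count now 2)
Step 5: +0 fires, +2 burnt (F count now 0)
Fire out after step 5
Initially T: 20, now '.': 25
Total burnt (originally-T cells now '.'): 15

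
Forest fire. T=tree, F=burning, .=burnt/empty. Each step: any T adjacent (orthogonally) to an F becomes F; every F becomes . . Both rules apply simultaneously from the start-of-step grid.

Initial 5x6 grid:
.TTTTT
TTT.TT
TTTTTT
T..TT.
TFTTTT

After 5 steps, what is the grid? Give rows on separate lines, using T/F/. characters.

Step 1: 2 trees catch fire, 1 burn out
  .TTTTT
  TTT.TT
  TTTTTT
  T..TT.
  F.FTTT
Step 2: 2 trees catch fire, 2 burn out
  .TTTTT
  TTT.TT
  TTTTTT
  F..TT.
  ...FTT
Step 3: 3 trees catch fire, 2 burn out
  .TTTTT
  TTT.TT
  FTTTTT
  ...FT.
  ....FT
Step 4: 5 trees catch fire, 3 burn out
  .TTTTT
  FTT.TT
  .FTFTT
  ....F.
  .....F
Step 5: 3 trees catch fire, 5 burn out
  .TTTTT
  .FT.TT
  ..F.FT
  ......
  ......

.TTTTT
.FT.TT
..F.FT
......
......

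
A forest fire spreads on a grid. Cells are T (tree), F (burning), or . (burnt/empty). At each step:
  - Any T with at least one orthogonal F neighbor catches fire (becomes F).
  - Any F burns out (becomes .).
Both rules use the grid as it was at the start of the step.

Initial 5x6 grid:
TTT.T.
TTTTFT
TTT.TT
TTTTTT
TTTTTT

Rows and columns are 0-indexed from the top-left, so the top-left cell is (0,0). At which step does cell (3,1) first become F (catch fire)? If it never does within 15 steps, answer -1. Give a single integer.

Step 1: cell (3,1)='T' (+4 fires, +1 burnt)
Step 2: cell (3,1)='T' (+3 fires, +4 burnt)
Step 3: cell (3,1)='T' (+6 fires, +3 burnt)
Step 4: cell (3,1)='T' (+6 fires, +6 burnt)
Step 5: cell (3,1)='F' (+4 fires, +6 burnt)
  -> target ignites at step 5
Step 6: cell (3,1)='.' (+2 fires, +4 burnt)
Step 7: cell (3,1)='.' (+1 fires, +2 burnt)
Step 8: cell (3,1)='.' (+0 fires, +1 burnt)
  fire out at step 8

5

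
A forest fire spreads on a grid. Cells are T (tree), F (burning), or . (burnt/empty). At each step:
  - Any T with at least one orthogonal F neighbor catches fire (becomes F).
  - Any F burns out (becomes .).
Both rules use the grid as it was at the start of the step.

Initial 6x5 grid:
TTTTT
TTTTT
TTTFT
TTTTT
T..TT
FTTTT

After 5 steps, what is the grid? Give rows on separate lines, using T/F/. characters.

Step 1: 6 trees catch fire, 2 burn out
  TTTTT
  TTTFT
  TTF.F
  TTTFT
  F..TT
  .FTTT
Step 2: 9 trees catch fire, 6 burn out
  TTTFT
  TTF.F
  TF...
  FTF.F
  ...FT
  ..FTT
Step 3: 7 trees catch fire, 9 burn out
  TTF.F
  TF...
  F....
  .F...
  ....F
  ...FT
Step 4: 3 trees catch fire, 7 burn out
  TF...
  F....
  .....
  .....
  .....
  ....F
Step 5: 1 trees catch fire, 3 burn out
  F....
  .....
  .....
  .....
  .....
  .....

F....
.....
.....
.....
.....
.....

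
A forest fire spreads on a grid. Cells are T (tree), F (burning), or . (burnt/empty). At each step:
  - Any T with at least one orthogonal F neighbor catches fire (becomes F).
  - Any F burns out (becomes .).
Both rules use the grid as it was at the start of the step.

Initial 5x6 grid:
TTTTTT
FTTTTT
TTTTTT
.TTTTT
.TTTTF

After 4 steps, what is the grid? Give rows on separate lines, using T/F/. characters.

Step 1: 5 trees catch fire, 2 burn out
  FTTTTT
  .FTTTT
  FTTTTT
  .TTTTF
  .TTTF.
Step 2: 6 trees catch fire, 5 burn out
  .FTTTT
  ..FTTT
  .FTTTF
  .TTTF.
  .TTF..
Step 3: 8 trees catch fire, 6 burn out
  ..FTTT
  ...FTF
  ..FTF.
  .FTF..
  .TF...
Step 4: 6 trees catch fire, 8 burn out
  ...FTF
  ....F.
  ...F..
  ..F...
  .F....

...FTF
....F.
...F..
..F...
.F....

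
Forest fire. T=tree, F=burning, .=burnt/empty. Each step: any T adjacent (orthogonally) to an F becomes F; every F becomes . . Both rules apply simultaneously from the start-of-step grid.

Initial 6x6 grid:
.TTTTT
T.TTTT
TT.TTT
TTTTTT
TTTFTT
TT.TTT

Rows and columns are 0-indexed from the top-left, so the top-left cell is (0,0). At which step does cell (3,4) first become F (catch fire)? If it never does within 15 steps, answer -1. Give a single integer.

Step 1: cell (3,4)='T' (+4 fires, +1 burnt)
Step 2: cell (3,4)='F' (+6 fires, +4 burnt)
  -> target ignites at step 2
Step 3: cell (3,4)='.' (+7 fires, +6 burnt)
Step 4: cell (3,4)='.' (+7 fires, +7 burnt)
Step 5: cell (3,4)='.' (+4 fires, +7 burnt)
Step 6: cell (3,4)='.' (+3 fires, +4 burnt)
Step 7: cell (3,4)='.' (+0 fires, +3 burnt)
  fire out at step 7

2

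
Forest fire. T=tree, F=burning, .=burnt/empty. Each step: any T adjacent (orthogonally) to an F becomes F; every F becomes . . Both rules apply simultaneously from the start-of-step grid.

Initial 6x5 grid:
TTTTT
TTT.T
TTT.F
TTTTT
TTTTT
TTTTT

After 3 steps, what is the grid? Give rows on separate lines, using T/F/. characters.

Step 1: 2 trees catch fire, 1 burn out
  TTTTT
  TTT.F
  TTT..
  TTTTF
  TTTTT
  TTTTT
Step 2: 3 trees catch fire, 2 burn out
  TTTTF
  TTT..
  TTT..
  TTTF.
  TTTTF
  TTTTT
Step 3: 4 trees catch fire, 3 burn out
  TTTF.
  TTT..
  TTT..
  TTF..
  TTTF.
  TTTTF

TTTF.
TTT..
TTT..
TTF..
TTTF.
TTTTF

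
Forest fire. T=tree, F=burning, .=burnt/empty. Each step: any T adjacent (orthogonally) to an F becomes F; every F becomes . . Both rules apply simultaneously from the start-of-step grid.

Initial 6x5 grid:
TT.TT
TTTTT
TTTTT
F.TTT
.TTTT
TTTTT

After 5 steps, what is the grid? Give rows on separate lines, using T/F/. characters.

Step 1: 1 trees catch fire, 1 burn out
  TT.TT
  TTTTT
  FTTTT
  ..TTT
  .TTTT
  TTTTT
Step 2: 2 trees catch fire, 1 burn out
  TT.TT
  FTTTT
  .FTTT
  ..TTT
  .TTTT
  TTTTT
Step 3: 3 trees catch fire, 2 burn out
  FT.TT
  .FTTT
  ..FTT
  ..TTT
  .TTTT
  TTTTT
Step 4: 4 trees catch fire, 3 burn out
  .F.TT
  ..FTT
  ...FT
  ..FTT
  .TTTT
  TTTTT
Step 5: 4 trees catch fire, 4 burn out
  ...TT
  ...FT
  ....F
  ...FT
  .TFTT
  TTTTT

...TT
...FT
....F
...FT
.TFTT
TTTTT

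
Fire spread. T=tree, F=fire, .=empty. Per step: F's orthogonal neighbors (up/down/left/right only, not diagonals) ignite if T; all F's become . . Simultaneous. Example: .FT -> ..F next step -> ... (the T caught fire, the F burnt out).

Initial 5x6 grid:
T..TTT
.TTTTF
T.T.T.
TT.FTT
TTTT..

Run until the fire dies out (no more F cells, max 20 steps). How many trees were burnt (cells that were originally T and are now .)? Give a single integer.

Answer: 18

Derivation:
Step 1: +4 fires, +2 burnt (F count now 4)
Step 2: +5 fires, +4 burnt (F count now 5)
Step 3: +3 fires, +5 burnt (F count now 3)
Step 4: +4 fires, +3 burnt (F count now 4)
Step 5: +1 fires, +4 burnt (F count now 1)
Step 6: +1 fires, +1 burnt (F count now 1)
Step 7: +0 fires, +1 burnt (F count now 0)
Fire out after step 7
Initially T: 19, now '.': 29
Total burnt (originally-T cells now '.'): 18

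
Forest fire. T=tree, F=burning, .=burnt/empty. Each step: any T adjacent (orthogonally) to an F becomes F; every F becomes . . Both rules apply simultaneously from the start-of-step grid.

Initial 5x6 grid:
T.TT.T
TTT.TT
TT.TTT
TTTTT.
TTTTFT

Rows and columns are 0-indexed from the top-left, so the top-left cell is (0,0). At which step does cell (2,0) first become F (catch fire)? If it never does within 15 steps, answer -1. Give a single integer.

Step 1: cell (2,0)='T' (+3 fires, +1 burnt)
Step 2: cell (2,0)='T' (+3 fires, +3 burnt)
Step 3: cell (2,0)='T' (+5 fires, +3 burnt)
Step 4: cell (2,0)='T' (+3 fires, +5 burnt)
Step 5: cell (2,0)='T' (+3 fires, +3 burnt)
Step 6: cell (2,0)='F' (+2 fires, +3 burnt)
  -> target ignites at step 6
Step 7: cell (2,0)='.' (+2 fires, +2 burnt)
Step 8: cell (2,0)='.' (+2 fires, +2 burnt)
Step 9: cell (2,0)='.' (+1 fires, +2 burnt)
Step 10: cell (2,0)='.' (+0 fires, +1 burnt)
  fire out at step 10

6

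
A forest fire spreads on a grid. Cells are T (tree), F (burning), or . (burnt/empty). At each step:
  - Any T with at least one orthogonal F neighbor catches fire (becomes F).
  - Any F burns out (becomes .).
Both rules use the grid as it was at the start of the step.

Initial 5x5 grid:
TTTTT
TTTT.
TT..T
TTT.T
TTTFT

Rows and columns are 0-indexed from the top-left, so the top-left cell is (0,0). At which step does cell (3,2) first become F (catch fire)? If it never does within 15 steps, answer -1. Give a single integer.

Step 1: cell (3,2)='T' (+2 fires, +1 burnt)
Step 2: cell (3,2)='F' (+3 fires, +2 burnt)
  -> target ignites at step 2
Step 3: cell (3,2)='.' (+3 fires, +3 burnt)
Step 4: cell (3,2)='.' (+2 fires, +3 burnt)
Step 5: cell (3,2)='.' (+2 fires, +2 burnt)
Step 6: cell (3,2)='.' (+3 fires, +2 burnt)
Step 7: cell (3,2)='.' (+3 fires, +3 burnt)
Step 8: cell (3,2)='.' (+1 fires, +3 burnt)
Step 9: cell (3,2)='.' (+1 fires, +1 burnt)
Step 10: cell (3,2)='.' (+0 fires, +1 burnt)
  fire out at step 10

2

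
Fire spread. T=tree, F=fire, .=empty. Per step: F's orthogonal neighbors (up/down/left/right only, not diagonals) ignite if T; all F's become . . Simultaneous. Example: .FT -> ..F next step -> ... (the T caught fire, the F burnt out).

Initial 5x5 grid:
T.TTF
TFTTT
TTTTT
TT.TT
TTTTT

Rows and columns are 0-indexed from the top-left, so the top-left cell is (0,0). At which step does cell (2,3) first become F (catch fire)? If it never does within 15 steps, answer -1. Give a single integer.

Step 1: cell (2,3)='T' (+5 fires, +2 burnt)
Step 2: cell (2,3)='T' (+7 fires, +5 burnt)
Step 3: cell (2,3)='F' (+4 fires, +7 burnt)
  -> target ignites at step 3
Step 4: cell (2,3)='.' (+4 fires, +4 burnt)
Step 5: cell (2,3)='.' (+1 fires, +4 burnt)
Step 6: cell (2,3)='.' (+0 fires, +1 burnt)
  fire out at step 6

3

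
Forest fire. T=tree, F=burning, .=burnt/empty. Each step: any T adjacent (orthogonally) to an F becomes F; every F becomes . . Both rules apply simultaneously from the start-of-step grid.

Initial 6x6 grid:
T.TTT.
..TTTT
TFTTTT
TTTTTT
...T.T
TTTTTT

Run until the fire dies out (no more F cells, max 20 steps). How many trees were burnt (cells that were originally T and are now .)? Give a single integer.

Step 1: +3 fires, +1 burnt (F count now 3)
Step 2: +4 fires, +3 burnt (F count now 4)
Step 3: +4 fires, +4 burnt (F count now 4)
Step 4: +5 fires, +4 burnt (F count now 5)
Step 5: +4 fires, +5 burnt (F count now 4)
Step 6: +3 fires, +4 burnt (F count now 3)
Step 7: +2 fires, +3 burnt (F count now 2)
Step 8: +1 fires, +2 burnt (F count now 1)
Step 9: +0 fires, +1 burnt (F count now 0)
Fire out after step 9
Initially T: 27, now '.': 35
Total burnt (originally-T cells now '.'): 26

Answer: 26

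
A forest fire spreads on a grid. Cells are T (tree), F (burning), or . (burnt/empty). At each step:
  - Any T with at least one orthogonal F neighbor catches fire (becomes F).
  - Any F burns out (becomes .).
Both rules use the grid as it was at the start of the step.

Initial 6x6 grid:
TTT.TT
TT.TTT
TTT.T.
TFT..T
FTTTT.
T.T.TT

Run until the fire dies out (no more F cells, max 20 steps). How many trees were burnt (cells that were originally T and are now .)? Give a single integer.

Step 1: +5 fires, +2 burnt (F count now 5)
Step 2: +4 fires, +5 burnt (F count now 4)
Step 3: +4 fires, +4 burnt (F count now 4)
Step 4: +3 fires, +4 burnt (F count now 3)
Step 5: +1 fires, +3 burnt (F count now 1)
Step 6: +1 fires, +1 burnt (F count now 1)
Step 7: +0 fires, +1 burnt (F count now 0)
Fire out after step 7
Initially T: 25, now '.': 29
Total burnt (originally-T cells now '.'): 18

Answer: 18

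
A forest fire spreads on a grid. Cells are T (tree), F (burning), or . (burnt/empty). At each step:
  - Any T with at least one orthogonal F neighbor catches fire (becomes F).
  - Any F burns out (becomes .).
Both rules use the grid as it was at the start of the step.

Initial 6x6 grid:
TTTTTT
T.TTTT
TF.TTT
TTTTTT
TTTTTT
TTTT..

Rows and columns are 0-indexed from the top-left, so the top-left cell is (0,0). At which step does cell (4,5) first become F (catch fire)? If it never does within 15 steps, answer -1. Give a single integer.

Step 1: cell (4,5)='T' (+2 fires, +1 burnt)
Step 2: cell (4,5)='T' (+4 fires, +2 burnt)
Step 3: cell (4,5)='T' (+5 fires, +4 burnt)
Step 4: cell (4,5)='T' (+6 fires, +5 burnt)
Step 5: cell (4,5)='T' (+6 fires, +6 burnt)
Step 6: cell (4,5)='F' (+5 fires, +6 burnt)
  -> target ignites at step 6
Step 7: cell (4,5)='.' (+2 fires, +5 burnt)
Step 8: cell (4,5)='.' (+1 fires, +2 burnt)
Step 9: cell (4,5)='.' (+0 fires, +1 burnt)
  fire out at step 9

6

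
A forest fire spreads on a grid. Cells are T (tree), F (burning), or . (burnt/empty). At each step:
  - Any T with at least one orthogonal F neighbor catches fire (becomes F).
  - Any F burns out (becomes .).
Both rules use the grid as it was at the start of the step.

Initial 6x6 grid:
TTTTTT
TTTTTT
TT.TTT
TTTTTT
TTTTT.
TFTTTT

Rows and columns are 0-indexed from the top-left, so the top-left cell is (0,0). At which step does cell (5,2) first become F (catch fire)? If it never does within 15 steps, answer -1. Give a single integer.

Step 1: cell (5,2)='F' (+3 fires, +1 burnt)
  -> target ignites at step 1
Step 2: cell (5,2)='.' (+4 fires, +3 burnt)
Step 3: cell (5,2)='.' (+5 fires, +4 burnt)
Step 4: cell (5,2)='.' (+5 fires, +5 burnt)
Step 5: cell (5,2)='.' (+5 fires, +5 burnt)
Step 6: cell (5,2)='.' (+5 fires, +5 burnt)
Step 7: cell (5,2)='.' (+3 fires, +5 burnt)
Step 8: cell (5,2)='.' (+2 fires, +3 burnt)
Step 9: cell (5,2)='.' (+1 fires, +2 burnt)
Step 10: cell (5,2)='.' (+0 fires, +1 burnt)
  fire out at step 10

1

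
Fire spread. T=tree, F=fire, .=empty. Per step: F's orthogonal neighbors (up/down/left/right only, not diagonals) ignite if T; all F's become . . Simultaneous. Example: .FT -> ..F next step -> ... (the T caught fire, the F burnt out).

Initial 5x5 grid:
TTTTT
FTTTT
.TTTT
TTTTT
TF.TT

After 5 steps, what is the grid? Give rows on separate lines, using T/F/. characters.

Step 1: 4 trees catch fire, 2 burn out
  FTTTT
  .FTTT
  .TTTT
  TFTTT
  F..TT
Step 2: 5 trees catch fire, 4 burn out
  .FTTT
  ..FTT
  .FTTT
  F.FTT
  ...TT
Step 3: 4 trees catch fire, 5 burn out
  ..FTT
  ...FT
  ..FTT
  ...FT
  ...TT
Step 4: 5 trees catch fire, 4 burn out
  ...FT
  ....F
  ...FT
  ....F
  ...FT
Step 5: 3 trees catch fire, 5 burn out
  ....F
  .....
  ....F
  .....
  ....F

....F
.....
....F
.....
....F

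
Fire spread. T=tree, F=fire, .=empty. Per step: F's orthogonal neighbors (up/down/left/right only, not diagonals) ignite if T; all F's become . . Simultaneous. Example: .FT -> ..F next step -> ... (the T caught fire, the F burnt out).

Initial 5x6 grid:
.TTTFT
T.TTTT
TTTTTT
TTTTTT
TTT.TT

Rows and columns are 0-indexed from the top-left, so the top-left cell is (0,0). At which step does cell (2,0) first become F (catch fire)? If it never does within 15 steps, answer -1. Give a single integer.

Step 1: cell (2,0)='T' (+3 fires, +1 burnt)
Step 2: cell (2,0)='T' (+4 fires, +3 burnt)
Step 3: cell (2,0)='T' (+5 fires, +4 burnt)
Step 4: cell (2,0)='T' (+4 fires, +5 burnt)
Step 5: cell (2,0)='T' (+3 fires, +4 burnt)
Step 6: cell (2,0)='F' (+3 fires, +3 burnt)
  -> target ignites at step 6
Step 7: cell (2,0)='.' (+3 fires, +3 burnt)
Step 8: cell (2,0)='.' (+1 fires, +3 burnt)
Step 9: cell (2,0)='.' (+0 fires, +1 burnt)
  fire out at step 9

6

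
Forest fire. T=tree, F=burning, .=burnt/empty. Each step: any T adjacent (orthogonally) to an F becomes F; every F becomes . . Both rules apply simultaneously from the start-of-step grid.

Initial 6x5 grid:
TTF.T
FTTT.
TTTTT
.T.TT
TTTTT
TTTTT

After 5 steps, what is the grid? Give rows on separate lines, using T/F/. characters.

Step 1: 5 trees catch fire, 2 burn out
  FF..T
  .FFT.
  FTTTT
  .T.TT
  TTTTT
  TTTTT
Step 2: 3 trees catch fire, 5 burn out
  ....T
  ...F.
  .FFTT
  .T.TT
  TTTTT
  TTTTT
Step 3: 2 trees catch fire, 3 burn out
  ....T
  .....
  ...FT
  .F.TT
  TTTTT
  TTTTT
Step 4: 3 trees catch fire, 2 burn out
  ....T
  .....
  ....F
  ...FT
  TFTTT
  TTTTT
Step 5: 5 trees catch fire, 3 burn out
  ....T
  .....
  .....
  ....F
  F.FFT
  TFTTT

....T
.....
.....
....F
F.FFT
TFTTT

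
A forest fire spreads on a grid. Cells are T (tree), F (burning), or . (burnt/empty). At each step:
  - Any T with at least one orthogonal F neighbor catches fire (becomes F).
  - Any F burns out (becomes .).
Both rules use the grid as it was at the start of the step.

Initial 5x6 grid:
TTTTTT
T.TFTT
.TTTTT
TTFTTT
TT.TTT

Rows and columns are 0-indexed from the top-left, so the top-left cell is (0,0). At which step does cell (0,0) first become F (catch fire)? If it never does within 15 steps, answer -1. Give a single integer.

Step 1: cell (0,0)='T' (+7 fires, +2 burnt)
Step 2: cell (0,0)='T' (+9 fires, +7 burnt)
Step 3: cell (0,0)='T' (+6 fires, +9 burnt)
Step 4: cell (0,0)='F' (+2 fires, +6 burnt)
  -> target ignites at step 4
Step 5: cell (0,0)='.' (+1 fires, +2 burnt)
Step 6: cell (0,0)='.' (+0 fires, +1 burnt)
  fire out at step 6

4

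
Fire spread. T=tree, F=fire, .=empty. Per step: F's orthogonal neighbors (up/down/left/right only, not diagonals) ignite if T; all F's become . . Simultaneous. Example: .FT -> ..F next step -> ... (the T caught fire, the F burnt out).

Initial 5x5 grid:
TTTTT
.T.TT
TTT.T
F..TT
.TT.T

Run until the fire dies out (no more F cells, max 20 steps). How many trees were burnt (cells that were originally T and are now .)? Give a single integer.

Answer: 15

Derivation:
Step 1: +1 fires, +1 burnt (F count now 1)
Step 2: +1 fires, +1 burnt (F count now 1)
Step 3: +2 fires, +1 burnt (F count now 2)
Step 4: +1 fires, +2 burnt (F count now 1)
Step 5: +2 fires, +1 burnt (F count now 2)
Step 6: +1 fires, +2 burnt (F count now 1)
Step 7: +2 fires, +1 burnt (F count now 2)
Step 8: +1 fires, +2 burnt (F count now 1)
Step 9: +1 fires, +1 burnt (F count now 1)
Step 10: +1 fires, +1 burnt (F count now 1)
Step 11: +2 fires, +1 burnt (F count now 2)
Step 12: +0 fires, +2 burnt (F count now 0)
Fire out after step 12
Initially T: 17, now '.': 23
Total burnt (originally-T cells now '.'): 15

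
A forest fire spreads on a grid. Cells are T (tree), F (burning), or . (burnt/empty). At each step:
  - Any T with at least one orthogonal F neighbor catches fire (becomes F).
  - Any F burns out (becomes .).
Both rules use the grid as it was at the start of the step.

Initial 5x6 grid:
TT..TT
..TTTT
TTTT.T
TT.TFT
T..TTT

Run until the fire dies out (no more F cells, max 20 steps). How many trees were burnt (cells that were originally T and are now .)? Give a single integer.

Step 1: +3 fires, +1 burnt (F count now 3)
Step 2: +4 fires, +3 burnt (F count now 4)
Step 3: +3 fires, +4 burnt (F count now 3)
Step 4: +4 fires, +3 burnt (F count now 4)
Step 5: +3 fires, +4 burnt (F count now 3)
Step 6: +1 fires, +3 burnt (F count now 1)
Step 7: +1 fires, +1 burnt (F count now 1)
Step 8: +0 fires, +1 burnt (F count now 0)
Fire out after step 8
Initially T: 21, now '.': 28
Total burnt (originally-T cells now '.'): 19

Answer: 19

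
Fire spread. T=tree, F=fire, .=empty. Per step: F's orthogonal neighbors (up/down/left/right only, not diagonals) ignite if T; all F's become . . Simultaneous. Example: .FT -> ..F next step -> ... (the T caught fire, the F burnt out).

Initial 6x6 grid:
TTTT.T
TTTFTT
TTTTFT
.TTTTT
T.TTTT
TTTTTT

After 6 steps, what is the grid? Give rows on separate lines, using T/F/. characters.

Step 1: 6 trees catch fire, 2 burn out
  TTTF.T
  TTF.FT
  TTTF.F
  .TTTFT
  T.TTTT
  TTTTTT
Step 2: 7 trees catch fire, 6 burn out
  TTF..T
  TF...F
  TTF...
  .TTF.F
  T.TTFT
  TTTTTT
Step 3: 8 trees catch fire, 7 burn out
  TF...F
  F.....
  TF....
  .TF...
  T.TF.F
  TTTTFT
Step 4: 6 trees catch fire, 8 burn out
  F.....
  ......
  F.....
  .F....
  T.F...
  TTTF.F
Step 5: 1 trees catch fire, 6 burn out
  ......
  ......
  ......
  ......
  T.....
  TTF...
Step 6: 1 trees catch fire, 1 burn out
  ......
  ......
  ......
  ......
  T.....
  TF....

......
......
......
......
T.....
TF....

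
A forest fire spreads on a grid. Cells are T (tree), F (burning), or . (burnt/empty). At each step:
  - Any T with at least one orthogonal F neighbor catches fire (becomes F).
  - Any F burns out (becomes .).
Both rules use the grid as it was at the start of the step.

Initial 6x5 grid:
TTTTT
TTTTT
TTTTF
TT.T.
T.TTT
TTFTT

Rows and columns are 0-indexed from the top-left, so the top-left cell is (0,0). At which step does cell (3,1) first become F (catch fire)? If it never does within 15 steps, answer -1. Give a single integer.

Step 1: cell (3,1)='T' (+5 fires, +2 burnt)
Step 2: cell (3,1)='T' (+7 fires, +5 burnt)
Step 3: cell (3,1)='T' (+5 fires, +7 burnt)
Step 4: cell (3,1)='F' (+5 fires, +5 burnt)
  -> target ignites at step 4
Step 5: cell (3,1)='.' (+2 fires, +5 burnt)
Step 6: cell (3,1)='.' (+1 fires, +2 burnt)
Step 7: cell (3,1)='.' (+0 fires, +1 burnt)
  fire out at step 7

4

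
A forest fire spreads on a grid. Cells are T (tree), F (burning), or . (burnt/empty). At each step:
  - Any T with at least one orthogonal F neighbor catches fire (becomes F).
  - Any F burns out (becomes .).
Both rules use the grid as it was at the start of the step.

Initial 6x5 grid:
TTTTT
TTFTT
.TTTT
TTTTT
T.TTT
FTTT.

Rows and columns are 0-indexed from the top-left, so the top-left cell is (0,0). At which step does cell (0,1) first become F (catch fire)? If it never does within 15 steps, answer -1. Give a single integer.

Step 1: cell (0,1)='T' (+6 fires, +2 burnt)
Step 2: cell (0,1)='F' (+9 fires, +6 burnt)
  -> target ignites at step 2
Step 3: cell (0,1)='.' (+7 fires, +9 burnt)
Step 4: cell (0,1)='.' (+2 fires, +7 burnt)
Step 5: cell (0,1)='.' (+1 fires, +2 burnt)
Step 6: cell (0,1)='.' (+0 fires, +1 burnt)
  fire out at step 6

2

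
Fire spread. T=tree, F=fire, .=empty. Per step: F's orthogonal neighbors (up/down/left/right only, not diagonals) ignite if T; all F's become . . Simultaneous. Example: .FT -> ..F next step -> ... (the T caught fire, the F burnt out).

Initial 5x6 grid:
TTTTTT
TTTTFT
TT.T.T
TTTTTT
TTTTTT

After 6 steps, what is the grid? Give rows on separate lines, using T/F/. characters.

Step 1: 3 trees catch fire, 1 burn out
  TTTTFT
  TTTF.F
  TT.T.T
  TTTTTT
  TTTTTT
Step 2: 5 trees catch fire, 3 burn out
  TTTF.F
  TTF...
  TT.F.F
  TTTTTT
  TTTTTT
Step 3: 4 trees catch fire, 5 burn out
  TTF...
  TF....
  TT....
  TTTFTF
  TTTTTT
Step 4: 7 trees catch fire, 4 burn out
  TF....
  F.....
  TF....
  TTF.F.
  TTTFTF
Step 5: 5 trees catch fire, 7 burn out
  F.....
  ......
  F.....
  TF....
  TTF.F.
Step 6: 2 trees catch fire, 5 burn out
  ......
  ......
  ......
  F.....
  TF....

......
......
......
F.....
TF....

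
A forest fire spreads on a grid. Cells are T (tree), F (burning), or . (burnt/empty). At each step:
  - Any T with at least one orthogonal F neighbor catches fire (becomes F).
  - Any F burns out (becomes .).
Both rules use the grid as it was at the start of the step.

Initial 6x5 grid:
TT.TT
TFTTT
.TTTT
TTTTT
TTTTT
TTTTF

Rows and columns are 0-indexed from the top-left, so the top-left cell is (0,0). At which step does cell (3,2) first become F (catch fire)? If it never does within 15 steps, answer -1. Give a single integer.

Step 1: cell (3,2)='T' (+6 fires, +2 burnt)
Step 2: cell (3,2)='T' (+7 fires, +6 burnt)
Step 3: cell (3,2)='F' (+10 fires, +7 burnt)
  -> target ignites at step 3
Step 4: cell (3,2)='.' (+3 fires, +10 burnt)
Step 5: cell (3,2)='.' (+0 fires, +3 burnt)
  fire out at step 5

3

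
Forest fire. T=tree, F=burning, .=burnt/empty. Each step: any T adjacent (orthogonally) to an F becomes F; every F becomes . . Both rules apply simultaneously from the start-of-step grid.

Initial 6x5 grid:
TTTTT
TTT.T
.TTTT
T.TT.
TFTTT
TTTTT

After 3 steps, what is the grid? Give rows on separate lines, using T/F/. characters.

Step 1: 3 trees catch fire, 1 burn out
  TTTTT
  TTT.T
  .TTTT
  T.TT.
  F.FTT
  TFTTT
Step 2: 5 trees catch fire, 3 burn out
  TTTTT
  TTT.T
  .TTTT
  F.FT.
  ...FT
  F.FTT
Step 3: 4 trees catch fire, 5 burn out
  TTTTT
  TTT.T
  .TFTT
  ...F.
  ....F
  ...FT

TTTTT
TTT.T
.TFTT
...F.
....F
...FT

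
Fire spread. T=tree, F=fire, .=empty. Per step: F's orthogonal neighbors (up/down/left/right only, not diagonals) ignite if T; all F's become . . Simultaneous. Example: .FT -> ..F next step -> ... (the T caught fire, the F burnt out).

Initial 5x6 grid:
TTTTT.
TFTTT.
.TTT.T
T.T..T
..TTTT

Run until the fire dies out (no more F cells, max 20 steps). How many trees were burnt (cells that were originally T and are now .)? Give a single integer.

Step 1: +4 fires, +1 burnt (F count now 4)
Step 2: +4 fires, +4 burnt (F count now 4)
Step 3: +4 fires, +4 burnt (F count now 4)
Step 4: +2 fires, +4 burnt (F count now 2)
Step 5: +1 fires, +2 burnt (F count now 1)
Step 6: +1 fires, +1 burnt (F count now 1)
Step 7: +1 fires, +1 burnt (F count now 1)
Step 8: +1 fires, +1 burnt (F count now 1)
Step 9: +1 fires, +1 burnt (F count now 1)
Step 10: +0 fires, +1 burnt (F count now 0)
Fire out after step 10
Initially T: 20, now '.': 29
Total burnt (originally-T cells now '.'): 19

Answer: 19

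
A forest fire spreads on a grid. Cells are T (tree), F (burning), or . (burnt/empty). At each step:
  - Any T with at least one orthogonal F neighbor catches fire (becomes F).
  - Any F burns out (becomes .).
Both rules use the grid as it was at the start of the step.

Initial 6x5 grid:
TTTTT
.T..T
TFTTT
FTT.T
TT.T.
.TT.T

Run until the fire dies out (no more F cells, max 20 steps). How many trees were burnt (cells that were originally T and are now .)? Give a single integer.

Step 1: +5 fires, +2 burnt (F count now 5)
Step 2: +4 fires, +5 burnt (F count now 4)
Step 3: +4 fires, +4 burnt (F count now 4)
Step 4: +4 fires, +4 burnt (F count now 4)
Step 5: +1 fires, +4 burnt (F count now 1)
Step 6: +0 fires, +1 burnt (F count now 0)
Fire out after step 6
Initially T: 20, now '.': 28
Total burnt (originally-T cells now '.'): 18

Answer: 18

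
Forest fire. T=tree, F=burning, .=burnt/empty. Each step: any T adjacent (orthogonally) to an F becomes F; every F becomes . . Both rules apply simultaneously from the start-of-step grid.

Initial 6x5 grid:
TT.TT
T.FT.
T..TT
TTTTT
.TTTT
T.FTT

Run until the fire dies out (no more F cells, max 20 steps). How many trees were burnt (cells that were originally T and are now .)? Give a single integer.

Step 1: +3 fires, +2 burnt (F count now 3)
Step 2: +6 fires, +3 burnt (F count now 6)
Step 3: +5 fires, +6 burnt (F count now 5)
Step 4: +2 fires, +5 burnt (F count now 2)
Step 5: +1 fires, +2 burnt (F count now 1)
Step 6: +1 fires, +1 burnt (F count now 1)
Step 7: +1 fires, +1 burnt (F count now 1)
Step 8: +1 fires, +1 burnt (F count now 1)
Step 9: +0 fires, +1 burnt (F count now 0)
Fire out after step 9
Initially T: 21, now '.': 29
Total burnt (originally-T cells now '.'): 20

Answer: 20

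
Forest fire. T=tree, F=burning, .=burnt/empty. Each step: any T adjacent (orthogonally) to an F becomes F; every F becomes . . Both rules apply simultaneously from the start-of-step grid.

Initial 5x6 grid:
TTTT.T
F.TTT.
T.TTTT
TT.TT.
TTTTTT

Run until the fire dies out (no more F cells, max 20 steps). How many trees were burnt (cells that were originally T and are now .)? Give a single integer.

Answer: 22

Derivation:
Step 1: +2 fires, +1 burnt (F count now 2)
Step 2: +2 fires, +2 burnt (F count now 2)
Step 3: +3 fires, +2 burnt (F count now 3)
Step 4: +3 fires, +3 burnt (F count now 3)
Step 5: +3 fires, +3 burnt (F count now 3)
Step 6: +3 fires, +3 burnt (F count now 3)
Step 7: +3 fires, +3 burnt (F count now 3)
Step 8: +3 fires, +3 burnt (F count now 3)
Step 9: +0 fires, +3 burnt (F count now 0)
Fire out after step 9
Initially T: 23, now '.': 29
Total burnt (originally-T cells now '.'): 22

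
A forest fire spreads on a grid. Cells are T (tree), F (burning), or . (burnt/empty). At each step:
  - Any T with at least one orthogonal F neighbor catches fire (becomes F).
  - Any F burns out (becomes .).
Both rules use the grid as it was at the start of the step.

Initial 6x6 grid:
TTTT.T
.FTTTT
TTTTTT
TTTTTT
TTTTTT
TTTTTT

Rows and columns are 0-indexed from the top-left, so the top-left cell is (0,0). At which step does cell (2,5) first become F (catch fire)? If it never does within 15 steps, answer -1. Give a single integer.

Step 1: cell (2,5)='T' (+3 fires, +1 burnt)
Step 2: cell (2,5)='T' (+6 fires, +3 burnt)
Step 3: cell (2,5)='T' (+6 fires, +6 burnt)
Step 4: cell (2,5)='T' (+6 fires, +6 burnt)
Step 5: cell (2,5)='F' (+6 fires, +6 burnt)
  -> target ignites at step 5
Step 6: cell (2,5)='.' (+3 fires, +6 burnt)
Step 7: cell (2,5)='.' (+2 fires, +3 burnt)
Step 8: cell (2,5)='.' (+1 fires, +2 burnt)
Step 9: cell (2,5)='.' (+0 fires, +1 burnt)
  fire out at step 9

5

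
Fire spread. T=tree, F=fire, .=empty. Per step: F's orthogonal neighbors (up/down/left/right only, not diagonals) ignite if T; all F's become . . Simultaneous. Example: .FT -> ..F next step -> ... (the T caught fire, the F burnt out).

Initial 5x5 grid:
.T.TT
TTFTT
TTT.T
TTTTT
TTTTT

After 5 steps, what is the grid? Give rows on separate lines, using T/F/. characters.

Step 1: 3 trees catch fire, 1 burn out
  .T.TT
  TF.FT
  TTF.T
  TTTTT
  TTTTT
Step 2: 6 trees catch fire, 3 burn out
  .F.FT
  F...F
  TF..T
  TTFTT
  TTTTT
Step 3: 6 trees catch fire, 6 burn out
  ....F
  .....
  F...F
  TF.FT
  TTFTT
Step 4: 4 trees catch fire, 6 burn out
  .....
  .....
  .....
  F...F
  TF.FT
Step 5: 2 trees catch fire, 4 burn out
  .....
  .....
  .....
  .....
  F...F

.....
.....
.....
.....
F...F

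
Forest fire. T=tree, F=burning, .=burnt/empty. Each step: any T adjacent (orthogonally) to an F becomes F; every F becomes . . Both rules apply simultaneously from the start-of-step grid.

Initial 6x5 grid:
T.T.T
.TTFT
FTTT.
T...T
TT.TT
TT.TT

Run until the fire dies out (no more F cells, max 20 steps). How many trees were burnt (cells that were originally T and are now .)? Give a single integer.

Step 1: +5 fires, +2 burnt (F count now 5)
Step 2: +5 fires, +5 burnt (F count now 5)
Step 3: +2 fires, +5 burnt (F count now 2)
Step 4: +1 fires, +2 burnt (F count now 1)
Step 5: +0 fires, +1 burnt (F count now 0)
Fire out after step 5
Initially T: 19, now '.': 24
Total burnt (originally-T cells now '.'): 13

Answer: 13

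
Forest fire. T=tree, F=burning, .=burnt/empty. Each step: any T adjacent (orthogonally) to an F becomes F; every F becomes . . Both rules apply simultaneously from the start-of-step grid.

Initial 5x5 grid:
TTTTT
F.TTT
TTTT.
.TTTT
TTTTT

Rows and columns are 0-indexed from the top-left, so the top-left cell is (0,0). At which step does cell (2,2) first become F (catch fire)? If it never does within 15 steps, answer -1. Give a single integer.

Step 1: cell (2,2)='T' (+2 fires, +1 burnt)
Step 2: cell (2,2)='T' (+2 fires, +2 burnt)
Step 3: cell (2,2)='F' (+3 fires, +2 burnt)
  -> target ignites at step 3
Step 4: cell (2,2)='.' (+5 fires, +3 burnt)
Step 5: cell (2,2)='.' (+5 fires, +5 burnt)
Step 6: cell (2,2)='.' (+3 fires, +5 burnt)
Step 7: cell (2,2)='.' (+1 fires, +3 burnt)
Step 8: cell (2,2)='.' (+0 fires, +1 burnt)
  fire out at step 8

3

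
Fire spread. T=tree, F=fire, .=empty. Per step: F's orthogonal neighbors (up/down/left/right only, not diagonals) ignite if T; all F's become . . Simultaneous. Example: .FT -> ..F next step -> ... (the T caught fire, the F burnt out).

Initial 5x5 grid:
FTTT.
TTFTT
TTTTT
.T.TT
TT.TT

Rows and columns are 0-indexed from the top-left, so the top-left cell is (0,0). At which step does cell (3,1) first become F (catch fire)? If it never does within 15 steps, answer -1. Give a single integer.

Step 1: cell (3,1)='T' (+6 fires, +2 burnt)
Step 2: cell (3,1)='T' (+5 fires, +6 burnt)
Step 3: cell (3,1)='F' (+3 fires, +5 burnt)
  -> target ignites at step 3
Step 4: cell (3,1)='.' (+3 fires, +3 burnt)
Step 5: cell (3,1)='.' (+2 fires, +3 burnt)
Step 6: cell (3,1)='.' (+0 fires, +2 burnt)
  fire out at step 6

3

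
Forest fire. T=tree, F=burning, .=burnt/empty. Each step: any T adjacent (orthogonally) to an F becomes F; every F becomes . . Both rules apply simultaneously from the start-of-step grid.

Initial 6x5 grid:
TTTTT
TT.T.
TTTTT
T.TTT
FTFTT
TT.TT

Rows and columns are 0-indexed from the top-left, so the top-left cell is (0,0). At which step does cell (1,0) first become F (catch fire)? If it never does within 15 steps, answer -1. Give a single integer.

Step 1: cell (1,0)='T' (+5 fires, +2 burnt)
Step 2: cell (1,0)='T' (+6 fires, +5 burnt)
Step 3: cell (1,0)='F' (+5 fires, +6 burnt)
  -> target ignites at step 3
Step 4: cell (1,0)='.' (+4 fires, +5 burnt)
Step 5: cell (1,0)='.' (+2 fires, +4 burnt)
Step 6: cell (1,0)='.' (+2 fires, +2 burnt)
Step 7: cell (1,0)='.' (+0 fires, +2 burnt)
  fire out at step 7

3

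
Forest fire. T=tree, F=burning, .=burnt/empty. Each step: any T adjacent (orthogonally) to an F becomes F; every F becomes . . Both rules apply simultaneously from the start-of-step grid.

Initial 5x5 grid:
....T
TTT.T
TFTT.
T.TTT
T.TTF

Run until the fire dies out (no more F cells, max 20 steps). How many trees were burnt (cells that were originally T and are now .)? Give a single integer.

Step 1: +5 fires, +2 burnt (F count now 5)
Step 2: +7 fires, +5 burnt (F count now 7)
Step 3: +1 fires, +7 burnt (F count now 1)
Step 4: +0 fires, +1 burnt (F count now 0)
Fire out after step 4
Initially T: 15, now '.': 23
Total burnt (originally-T cells now '.'): 13

Answer: 13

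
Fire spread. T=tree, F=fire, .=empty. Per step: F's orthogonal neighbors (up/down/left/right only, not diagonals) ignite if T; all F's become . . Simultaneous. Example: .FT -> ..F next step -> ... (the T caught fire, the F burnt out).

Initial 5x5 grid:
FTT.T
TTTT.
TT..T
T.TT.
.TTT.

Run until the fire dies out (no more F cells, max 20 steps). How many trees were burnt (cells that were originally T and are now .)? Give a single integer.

Step 1: +2 fires, +1 burnt (F count now 2)
Step 2: +3 fires, +2 burnt (F count now 3)
Step 3: +3 fires, +3 burnt (F count now 3)
Step 4: +1 fires, +3 burnt (F count now 1)
Step 5: +0 fires, +1 burnt (F count now 0)
Fire out after step 5
Initially T: 16, now '.': 18
Total burnt (originally-T cells now '.'): 9

Answer: 9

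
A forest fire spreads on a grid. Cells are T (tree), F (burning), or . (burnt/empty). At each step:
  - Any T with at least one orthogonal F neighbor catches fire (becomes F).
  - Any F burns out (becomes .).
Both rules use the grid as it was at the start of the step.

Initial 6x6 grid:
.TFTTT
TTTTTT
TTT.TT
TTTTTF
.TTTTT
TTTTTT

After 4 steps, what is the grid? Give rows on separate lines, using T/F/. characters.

Step 1: 6 trees catch fire, 2 burn out
  .F.FTT
  TTFTTT
  TTT.TF
  TTTTF.
  .TTTTF
  TTTTTT
Step 2: 9 trees catch fire, 6 burn out
  ....FT
  TF.FTF
  TTF.F.
  TTTF..
  .TTTF.
  TTTTTF
Step 3: 7 trees catch fire, 9 burn out
  .....F
  F...F.
  TF....
  TTF...
  .TTF..
  TTTTF.
Step 4: 4 trees catch fire, 7 burn out
  ......
  ......
  F.....
  TF....
  .TF...
  TTTF..

......
......
F.....
TF....
.TF...
TTTF..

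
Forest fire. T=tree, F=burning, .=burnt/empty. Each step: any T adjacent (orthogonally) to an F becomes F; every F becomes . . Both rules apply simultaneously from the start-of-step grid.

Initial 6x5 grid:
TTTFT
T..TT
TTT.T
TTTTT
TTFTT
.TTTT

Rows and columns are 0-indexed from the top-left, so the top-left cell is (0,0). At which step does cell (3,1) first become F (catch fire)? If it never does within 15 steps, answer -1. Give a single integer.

Step 1: cell (3,1)='T' (+7 fires, +2 burnt)
Step 2: cell (3,1)='F' (+9 fires, +7 burnt)
  -> target ignites at step 2
Step 3: cell (3,1)='.' (+6 fires, +9 burnt)
Step 4: cell (3,1)='.' (+2 fires, +6 burnt)
Step 5: cell (3,1)='.' (+0 fires, +2 burnt)
  fire out at step 5

2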